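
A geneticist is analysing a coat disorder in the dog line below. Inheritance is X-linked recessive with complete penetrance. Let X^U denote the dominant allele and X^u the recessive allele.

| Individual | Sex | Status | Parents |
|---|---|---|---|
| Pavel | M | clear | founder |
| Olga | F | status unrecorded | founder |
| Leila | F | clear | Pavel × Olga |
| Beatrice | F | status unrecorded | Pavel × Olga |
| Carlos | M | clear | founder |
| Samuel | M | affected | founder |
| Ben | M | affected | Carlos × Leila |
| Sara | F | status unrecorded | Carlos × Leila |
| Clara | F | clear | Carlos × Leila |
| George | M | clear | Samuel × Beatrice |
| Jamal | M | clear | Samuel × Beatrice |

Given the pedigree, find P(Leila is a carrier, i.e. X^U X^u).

Leila is clear so carries U and passed u to Ben (X^u Y), so Leila is X^U X^u, giving P(X^U X^u) = 1.

1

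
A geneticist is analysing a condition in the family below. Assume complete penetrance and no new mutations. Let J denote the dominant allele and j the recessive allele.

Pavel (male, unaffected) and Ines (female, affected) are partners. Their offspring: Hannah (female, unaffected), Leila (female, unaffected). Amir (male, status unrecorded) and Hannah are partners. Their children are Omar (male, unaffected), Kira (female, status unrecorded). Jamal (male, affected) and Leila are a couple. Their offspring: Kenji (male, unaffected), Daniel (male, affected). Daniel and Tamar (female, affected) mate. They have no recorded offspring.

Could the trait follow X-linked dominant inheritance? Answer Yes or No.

No

Under X-linked dominant, Daniel (affected, male) cannot arise from Jamal (affected) × Leila (unaffected).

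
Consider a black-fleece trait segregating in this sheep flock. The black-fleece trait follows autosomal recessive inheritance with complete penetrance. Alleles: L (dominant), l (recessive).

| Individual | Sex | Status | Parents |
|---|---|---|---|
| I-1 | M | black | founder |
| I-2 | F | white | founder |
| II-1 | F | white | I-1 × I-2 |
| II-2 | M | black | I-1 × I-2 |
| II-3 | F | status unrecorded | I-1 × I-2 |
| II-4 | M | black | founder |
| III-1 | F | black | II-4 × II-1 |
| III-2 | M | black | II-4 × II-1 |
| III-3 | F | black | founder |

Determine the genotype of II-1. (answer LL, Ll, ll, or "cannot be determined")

Ll

From phenotype alone, II-1 is LL or Ll.
II-1 is white so carries L and received l from I-1 (ll), so II-1 is Ll.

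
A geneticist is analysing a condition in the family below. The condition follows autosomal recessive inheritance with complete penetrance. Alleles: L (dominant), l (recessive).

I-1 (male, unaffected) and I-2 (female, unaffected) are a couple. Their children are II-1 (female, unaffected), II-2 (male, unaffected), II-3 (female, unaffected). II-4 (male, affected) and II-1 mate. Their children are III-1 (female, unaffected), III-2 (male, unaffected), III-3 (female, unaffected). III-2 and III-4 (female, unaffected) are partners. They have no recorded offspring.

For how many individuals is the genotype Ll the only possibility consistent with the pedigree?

Obligate heterozygotes: III-1 is unaffected so carries L and received l from II-4 (ll), so III-1 is Ll; III-2 is unaffected so carries L and received l from II-4 (ll), so III-2 is Ll; III-3 is unaffected so carries L and received l from II-4 (ll), so III-3 is Ll.
Every other individual is either homozygous by phenotype or has at least one consistent homozygous assignment, so the count is 3.

3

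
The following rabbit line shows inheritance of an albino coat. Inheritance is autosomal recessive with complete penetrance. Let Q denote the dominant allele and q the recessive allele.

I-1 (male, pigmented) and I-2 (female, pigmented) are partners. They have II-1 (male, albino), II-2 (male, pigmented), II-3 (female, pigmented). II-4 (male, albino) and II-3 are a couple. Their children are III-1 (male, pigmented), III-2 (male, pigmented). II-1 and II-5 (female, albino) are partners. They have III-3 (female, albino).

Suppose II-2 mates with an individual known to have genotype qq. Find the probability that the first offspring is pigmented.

2/3

I-1 is pigmented so carries Q and passed q to II-1 (qq), so I-1 is Qq.
I-2 is pigmented so carries Q and passed q to II-1 (qq), so I-2 is Qq.
II-2 is a pigmented offspring of I-1 (Qq) × I-2 (Qq), whose cross gives 1/4 QQ : 1/2 Qq : 1/4 qq; conditioning on being pigmented, II-2 is QQ with probability 1/3, Qq with probability 2/3.
Summing over parental genotype combinations, P(offspring is pigmented) = 1/3·1 + 2/3·1/2 = 2/3.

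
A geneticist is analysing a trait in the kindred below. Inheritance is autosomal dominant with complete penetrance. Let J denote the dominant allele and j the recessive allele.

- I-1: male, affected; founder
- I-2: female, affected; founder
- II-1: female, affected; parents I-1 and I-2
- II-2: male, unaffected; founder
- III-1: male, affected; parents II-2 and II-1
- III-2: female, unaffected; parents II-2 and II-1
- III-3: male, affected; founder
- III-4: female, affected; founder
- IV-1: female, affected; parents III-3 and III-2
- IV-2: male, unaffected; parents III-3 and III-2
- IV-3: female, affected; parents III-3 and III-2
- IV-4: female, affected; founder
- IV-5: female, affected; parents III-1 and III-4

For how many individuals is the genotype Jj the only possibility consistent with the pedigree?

Obligate heterozygotes: II-1 is affected so carries J and passed j to III-2 (jj), so II-1 is Jj; III-1 is affected so carries J and received j from II-2 (jj), so III-1 is Jj; III-3 is affected so carries J and passed j to IV-2 (jj), so III-3 is Jj; IV-1 is affected so carries J and received j from III-2 (jj), so IV-1 is Jj; IV-3 is affected so carries J and received j from III-2 (jj), so IV-3 is Jj.
Every other individual is either homozygous by phenotype or has at least one consistent homozygous assignment, so the count is 5.

5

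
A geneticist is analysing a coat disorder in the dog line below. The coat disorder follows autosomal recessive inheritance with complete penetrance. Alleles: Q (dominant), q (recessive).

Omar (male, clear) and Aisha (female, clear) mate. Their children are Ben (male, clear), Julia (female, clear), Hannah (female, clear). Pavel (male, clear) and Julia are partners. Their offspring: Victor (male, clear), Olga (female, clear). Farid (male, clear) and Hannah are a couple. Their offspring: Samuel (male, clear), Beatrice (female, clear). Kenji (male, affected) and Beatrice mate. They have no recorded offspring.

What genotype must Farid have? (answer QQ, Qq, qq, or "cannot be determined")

cannot be determined

Farid's phenotype allows QQ or Qq, and no parent or child forces a single allele at both positions; consistent genotype assignments exist with Farid as QQ or Qq.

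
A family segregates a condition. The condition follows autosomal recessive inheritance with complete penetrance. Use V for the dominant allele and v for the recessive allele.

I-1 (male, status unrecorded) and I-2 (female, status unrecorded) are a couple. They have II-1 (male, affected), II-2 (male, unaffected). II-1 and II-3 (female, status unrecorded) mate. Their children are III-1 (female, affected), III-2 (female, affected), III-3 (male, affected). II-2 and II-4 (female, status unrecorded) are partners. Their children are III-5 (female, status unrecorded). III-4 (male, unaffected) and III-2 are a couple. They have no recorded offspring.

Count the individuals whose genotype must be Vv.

No individual's genotype is forced to Vv by the pedigree, so the count is 0.

0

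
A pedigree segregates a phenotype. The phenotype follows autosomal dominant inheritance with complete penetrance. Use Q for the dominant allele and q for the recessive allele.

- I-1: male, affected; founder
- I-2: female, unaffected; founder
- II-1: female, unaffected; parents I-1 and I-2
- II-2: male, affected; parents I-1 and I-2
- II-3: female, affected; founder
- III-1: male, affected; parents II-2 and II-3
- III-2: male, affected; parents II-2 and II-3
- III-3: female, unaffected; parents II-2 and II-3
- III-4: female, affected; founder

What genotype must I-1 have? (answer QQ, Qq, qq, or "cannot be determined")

Qq

From phenotype alone, I-1 is QQ or Qq.
I-1 is affected so carries Q and passed q to II-1 (qq), so I-1 is Qq.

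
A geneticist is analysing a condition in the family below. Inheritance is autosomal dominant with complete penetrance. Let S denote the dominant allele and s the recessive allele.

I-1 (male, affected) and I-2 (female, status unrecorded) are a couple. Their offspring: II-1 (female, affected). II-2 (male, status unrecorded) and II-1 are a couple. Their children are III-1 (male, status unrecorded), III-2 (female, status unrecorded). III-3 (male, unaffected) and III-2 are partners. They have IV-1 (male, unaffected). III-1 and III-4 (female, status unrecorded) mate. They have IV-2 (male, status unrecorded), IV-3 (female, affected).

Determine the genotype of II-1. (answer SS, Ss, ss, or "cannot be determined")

II-1's phenotype allows SS or Ss, and no parent or child forces a single allele at both positions; consistent genotype assignments exist with II-1 as SS or Ss.

cannot be determined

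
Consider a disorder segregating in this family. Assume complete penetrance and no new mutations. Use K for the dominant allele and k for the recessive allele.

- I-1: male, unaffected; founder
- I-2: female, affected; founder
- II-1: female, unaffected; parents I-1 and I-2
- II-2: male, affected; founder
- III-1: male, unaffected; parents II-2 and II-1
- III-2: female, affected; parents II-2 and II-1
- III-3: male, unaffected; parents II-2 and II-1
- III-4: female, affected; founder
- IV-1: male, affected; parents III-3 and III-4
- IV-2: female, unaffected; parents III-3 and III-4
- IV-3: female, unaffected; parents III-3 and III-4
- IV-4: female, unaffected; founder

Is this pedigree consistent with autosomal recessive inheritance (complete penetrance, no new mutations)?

A consistent assignment under autosomal recessive exists: I-1 KK, I-2 kk, II-1 Kk, II-2 kk, III-1 Kk, III-2 kk, III-3 Kk, III-4 kk, IV-1 kk, IV-2 Kk, IV-3 Kk, IV-4 KK.
In this assignment every recorded phenotype matches its genotype and every non-founder's genotype is obtainable from its parents' genotypes, so the pedigree is consistent.

Yes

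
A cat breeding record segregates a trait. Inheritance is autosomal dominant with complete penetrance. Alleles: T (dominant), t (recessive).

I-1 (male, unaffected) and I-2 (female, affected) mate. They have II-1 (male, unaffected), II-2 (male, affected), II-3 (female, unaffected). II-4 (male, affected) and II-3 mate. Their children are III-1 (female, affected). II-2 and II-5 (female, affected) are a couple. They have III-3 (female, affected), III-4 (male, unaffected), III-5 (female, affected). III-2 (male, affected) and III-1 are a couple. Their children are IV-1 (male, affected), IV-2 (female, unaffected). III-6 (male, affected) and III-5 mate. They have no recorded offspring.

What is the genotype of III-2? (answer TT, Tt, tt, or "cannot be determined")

From phenotype alone, III-2 is TT or Tt.
III-2 is affected so carries T and passed t to IV-2 (tt), so III-2 is Tt.

Tt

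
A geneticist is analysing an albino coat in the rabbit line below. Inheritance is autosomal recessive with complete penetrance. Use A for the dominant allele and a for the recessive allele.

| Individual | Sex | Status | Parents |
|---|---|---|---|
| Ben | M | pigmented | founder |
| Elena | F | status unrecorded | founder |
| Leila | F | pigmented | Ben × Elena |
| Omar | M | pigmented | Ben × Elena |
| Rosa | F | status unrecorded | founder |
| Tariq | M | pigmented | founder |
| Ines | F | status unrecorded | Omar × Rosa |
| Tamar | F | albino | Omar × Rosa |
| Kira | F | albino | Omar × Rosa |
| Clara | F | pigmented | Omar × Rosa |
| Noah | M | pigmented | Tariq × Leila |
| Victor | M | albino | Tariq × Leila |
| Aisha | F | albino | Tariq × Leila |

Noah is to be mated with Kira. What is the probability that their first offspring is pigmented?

2/3

Tariq is pigmented so carries A and passed a to Victor (aa), so Tariq is Aa.
Leila is pigmented so carries A and passed a to Victor (aa), so Leila is Aa.
Noah is a pigmented offspring of Tariq (Aa) × Leila (Aa), whose cross gives 1/4 AA : 1/2 Aa : 1/4 aa; conditioning on being pigmented, Noah is AA with probability 1/3, Aa with probability 2/3.
Kira is albino, so Kira is aa.
Summing over parental genotype combinations, P(offspring is pigmented) = 1/3·1 + 2/3·1/2 = 2/3.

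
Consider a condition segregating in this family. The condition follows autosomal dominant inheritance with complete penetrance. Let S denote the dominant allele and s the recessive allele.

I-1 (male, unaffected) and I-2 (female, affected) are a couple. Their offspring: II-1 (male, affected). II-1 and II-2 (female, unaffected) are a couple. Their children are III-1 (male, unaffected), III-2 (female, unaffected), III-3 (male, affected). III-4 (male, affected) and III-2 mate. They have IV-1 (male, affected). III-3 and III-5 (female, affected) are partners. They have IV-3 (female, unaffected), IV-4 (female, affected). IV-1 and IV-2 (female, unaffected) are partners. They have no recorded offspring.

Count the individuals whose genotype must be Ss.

Obligate heterozygotes: II-1 is affected so carries S and received s from I-1 (ss), so II-1 is Ss; III-3 is affected so carries S and received s from II-2 (ss), so III-3 is Ss; III-5 is affected so carries S and passed s to IV-3 (ss), so III-5 is Ss; IV-1 is affected so carries S and received s from III-2 (ss), so IV-1 is Ss.
Every other individual is either homozygous by phenotype or has at least one consistent homozygous assignment, so the count is 4.

4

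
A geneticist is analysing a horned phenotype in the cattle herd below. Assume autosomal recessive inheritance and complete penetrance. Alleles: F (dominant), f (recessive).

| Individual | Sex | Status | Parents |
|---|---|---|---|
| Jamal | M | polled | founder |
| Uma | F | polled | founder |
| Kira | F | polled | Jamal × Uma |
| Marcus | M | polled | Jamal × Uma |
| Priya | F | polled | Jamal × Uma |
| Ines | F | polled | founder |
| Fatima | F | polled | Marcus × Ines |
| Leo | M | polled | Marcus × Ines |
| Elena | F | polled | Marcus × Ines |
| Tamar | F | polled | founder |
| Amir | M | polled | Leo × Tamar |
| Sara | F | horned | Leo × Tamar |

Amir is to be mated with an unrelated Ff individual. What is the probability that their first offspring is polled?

5/6

Leo is polled so carries F and passed f to Sara (ff), so Leo is Ff.
Tamar is polled so carries F and passed f to Sara (ff), so Tamar is Ff.
Amir is a polled offspring of Leo (Ff) × Tamar (Ff), whose cross gives 1/4 FF : 1/2 Ff : 1/4 ff; conditioning on being polled, Amir is FF with probability 1/3, Ff with probability 2/3.
Summing over parental genotype combinations, P(offspring is polled) = 1/3·1 + 2/3·3/4 = 5/6.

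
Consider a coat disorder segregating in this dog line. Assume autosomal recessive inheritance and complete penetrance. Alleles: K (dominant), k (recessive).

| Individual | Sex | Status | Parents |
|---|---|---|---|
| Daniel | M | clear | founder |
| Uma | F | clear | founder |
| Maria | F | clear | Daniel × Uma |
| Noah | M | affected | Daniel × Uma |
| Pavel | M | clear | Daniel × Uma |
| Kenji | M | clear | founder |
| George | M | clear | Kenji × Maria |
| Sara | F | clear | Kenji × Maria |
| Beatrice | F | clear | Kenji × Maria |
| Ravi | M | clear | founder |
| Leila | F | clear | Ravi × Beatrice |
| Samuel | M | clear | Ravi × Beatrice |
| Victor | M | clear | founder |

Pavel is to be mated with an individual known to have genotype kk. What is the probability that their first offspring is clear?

2/3

Daniel is clear so carries K and passed k to Noah (kk), so Daniel is Kk.
Uma is clear so carries K and passed k to Noah (kk), so Uma is Kk.
Pavel is a clear offspring of Daniel (Kk) × Uma (Kk), whose cross gives 1/4 KK : 1/2 Kk : 1/4 kk; conditioning on being clear, Pavel is KK with probability 1/3, Kk with probability 2/3.
Summing over parental genotype combinations, P(offspring is clear) = 1/3·1 + 2/3·1/2 = 2/3.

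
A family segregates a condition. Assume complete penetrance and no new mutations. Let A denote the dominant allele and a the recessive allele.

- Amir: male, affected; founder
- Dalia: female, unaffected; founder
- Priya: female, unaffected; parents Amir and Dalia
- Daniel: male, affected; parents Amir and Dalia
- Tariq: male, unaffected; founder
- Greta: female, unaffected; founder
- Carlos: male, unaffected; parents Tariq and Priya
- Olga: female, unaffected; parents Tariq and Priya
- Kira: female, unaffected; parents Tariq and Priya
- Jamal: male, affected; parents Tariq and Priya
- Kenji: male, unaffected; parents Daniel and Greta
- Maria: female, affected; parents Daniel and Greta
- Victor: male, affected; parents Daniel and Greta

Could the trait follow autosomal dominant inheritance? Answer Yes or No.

No

Under autosomal dominant, Jamal (affected, male) cannot arise from Tariq (unaffected) × Priya (unaffected).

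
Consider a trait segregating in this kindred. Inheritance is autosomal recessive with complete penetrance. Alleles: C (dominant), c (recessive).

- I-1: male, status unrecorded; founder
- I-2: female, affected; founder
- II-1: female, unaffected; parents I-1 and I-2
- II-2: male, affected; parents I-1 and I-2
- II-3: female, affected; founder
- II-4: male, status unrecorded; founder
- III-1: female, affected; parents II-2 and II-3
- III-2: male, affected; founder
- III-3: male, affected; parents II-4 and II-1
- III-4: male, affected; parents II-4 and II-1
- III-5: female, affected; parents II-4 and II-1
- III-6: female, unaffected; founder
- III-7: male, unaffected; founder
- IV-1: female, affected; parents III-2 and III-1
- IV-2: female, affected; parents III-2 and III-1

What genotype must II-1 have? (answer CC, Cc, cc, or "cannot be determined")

Cc

From phenotype alone, II-1 is CC or Cc.
II-1 is unaffected so carries C and received c from I-2 (cc), so II-1 is Cc.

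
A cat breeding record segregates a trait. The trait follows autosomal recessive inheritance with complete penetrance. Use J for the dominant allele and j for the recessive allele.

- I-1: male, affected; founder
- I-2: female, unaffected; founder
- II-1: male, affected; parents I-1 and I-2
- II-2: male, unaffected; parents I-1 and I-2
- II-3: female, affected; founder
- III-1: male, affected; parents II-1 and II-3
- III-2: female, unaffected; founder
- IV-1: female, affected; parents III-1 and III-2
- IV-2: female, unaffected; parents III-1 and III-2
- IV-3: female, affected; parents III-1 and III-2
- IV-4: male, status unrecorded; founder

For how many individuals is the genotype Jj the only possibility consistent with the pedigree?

Obligate heterozygotes: I-2 is unaffected so carries J and passed j to II-1 (jj), so I-2 is Jj; II-2 is unaffected so carries J and received j from I-1 (jj), so II-2 is Jj; III-2 is unaffected so carries J and passed j to IV-1 (jj), so III-2 is Jj; IV-2 is unaffected so carries J and received j from III-1 (jj), so IV-2 is Jj.
Every other individual is either homozygous by phenotype or has at least one consistent homozygous assignment, so the count is 4.

4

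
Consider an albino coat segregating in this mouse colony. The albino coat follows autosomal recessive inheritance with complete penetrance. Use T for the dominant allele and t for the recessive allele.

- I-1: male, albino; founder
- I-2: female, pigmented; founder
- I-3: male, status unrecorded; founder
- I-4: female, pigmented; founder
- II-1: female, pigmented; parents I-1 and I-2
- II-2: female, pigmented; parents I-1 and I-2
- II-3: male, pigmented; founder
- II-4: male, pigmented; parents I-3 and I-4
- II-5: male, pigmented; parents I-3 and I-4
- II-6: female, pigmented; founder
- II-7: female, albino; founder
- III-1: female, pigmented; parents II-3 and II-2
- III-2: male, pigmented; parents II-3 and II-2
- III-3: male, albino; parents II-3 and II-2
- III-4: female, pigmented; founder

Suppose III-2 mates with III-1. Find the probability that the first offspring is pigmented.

8/9

II-3 is pigmented so carries T and passed t to III-3 (tt), so II-3 is Tt.
II-2 is pigmented so carries T and received t from I-1 (tt), so II-2 is Tt.
III-2 is a pigmented offspring of II-3 (Tt) × II-2 (Tt), whose cross gives 1/4 TT : 1/2 Tt : 1/4 tt; conditioning on being pigmented, III-2 is TT with probability 1/3, Tt with probability 2/3.
III-1 is a pigmented offspring of II-3 (Tt) × II-2 (Tt), whose cross gives 1/4 TT : 1/2 Tt : 1/4 tt; conditioning on being pigmented, III-1 is TT with probability 1/3, Tt with probability 2/3.
Summing over parental genotype combinations, P(offspring is pigmented) = 1/9·1 + 2/9·1 + 2/9·1 + 4/9·3/4 = 8/9.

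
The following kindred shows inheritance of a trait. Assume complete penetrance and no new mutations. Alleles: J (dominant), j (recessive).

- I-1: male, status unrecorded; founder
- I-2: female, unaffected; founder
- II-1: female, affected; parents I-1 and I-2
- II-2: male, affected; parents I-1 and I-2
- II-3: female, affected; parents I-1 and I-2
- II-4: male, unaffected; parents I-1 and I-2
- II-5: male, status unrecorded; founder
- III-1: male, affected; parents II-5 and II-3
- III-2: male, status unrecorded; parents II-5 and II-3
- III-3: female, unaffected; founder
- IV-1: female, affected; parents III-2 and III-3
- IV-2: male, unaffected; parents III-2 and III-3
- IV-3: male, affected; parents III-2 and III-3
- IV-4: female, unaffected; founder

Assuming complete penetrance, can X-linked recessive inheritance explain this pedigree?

A consistent assignment under X-linked recessive exists: I-1 X^j Y, I-2 X^J X^j, II-1 X^j X^j, II-2 X^j Y, II-3 X^j X^j, II-4 X^J Y, II-5 X^J Y, III-1 X^j Y, III-2 X^j Y, III-3 X^J X^j, IV-1 X^j X^j, IV-2 X^J Y, IV-3 X^j Y, IV-4 X^J X^J.
In this assignment every recorded phenotype matches its genotype and every non-founder's genotype is obtainable from its parents' genotypes, so the pedigree is consistent.

Yes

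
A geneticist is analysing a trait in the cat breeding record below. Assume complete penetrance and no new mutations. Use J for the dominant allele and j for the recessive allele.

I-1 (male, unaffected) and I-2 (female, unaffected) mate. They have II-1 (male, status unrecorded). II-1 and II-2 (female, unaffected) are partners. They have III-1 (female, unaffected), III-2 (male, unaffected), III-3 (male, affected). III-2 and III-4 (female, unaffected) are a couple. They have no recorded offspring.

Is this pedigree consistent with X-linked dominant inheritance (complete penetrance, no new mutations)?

Under X-linked dominant, III-3 (affected, male) cannot arise from II-1 (unrecorded) × II-2 (unaffected).

No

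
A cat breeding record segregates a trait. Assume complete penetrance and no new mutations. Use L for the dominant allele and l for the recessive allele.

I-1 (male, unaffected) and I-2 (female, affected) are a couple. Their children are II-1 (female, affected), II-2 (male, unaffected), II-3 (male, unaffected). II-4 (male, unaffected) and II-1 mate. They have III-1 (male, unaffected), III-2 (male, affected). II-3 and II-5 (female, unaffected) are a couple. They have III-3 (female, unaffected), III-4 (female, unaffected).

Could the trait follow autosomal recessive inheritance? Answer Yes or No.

A consistent assignment under autosomal recessive exists: I-1 Ll, I-2 ll, II-1 ll, II-2 Ll, II-3 Ll, II-4 Ll, II-5 LL, III-1 Ll, III-2 ll, III-3 LL, III-4 LL.
In this assignment every recorded phenotype matches its genotype and every non-founder's genotype is obtainable from its parents' genotypes, so the pedigree is consistent.

Yes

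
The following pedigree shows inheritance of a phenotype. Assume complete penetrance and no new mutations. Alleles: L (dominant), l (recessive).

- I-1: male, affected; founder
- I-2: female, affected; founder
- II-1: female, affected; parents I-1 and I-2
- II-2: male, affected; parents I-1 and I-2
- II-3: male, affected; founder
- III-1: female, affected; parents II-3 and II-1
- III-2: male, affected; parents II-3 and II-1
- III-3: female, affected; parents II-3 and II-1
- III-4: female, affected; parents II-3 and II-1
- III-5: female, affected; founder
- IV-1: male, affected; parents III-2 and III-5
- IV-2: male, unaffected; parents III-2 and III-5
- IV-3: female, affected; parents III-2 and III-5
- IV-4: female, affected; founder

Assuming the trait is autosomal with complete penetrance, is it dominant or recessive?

III-2 and III-5 are both affected yet have an unaffected child IV-2. Under a recessive model two affected parents are homozygous and every child would be affected, so the trait cannot be recessive.

dominant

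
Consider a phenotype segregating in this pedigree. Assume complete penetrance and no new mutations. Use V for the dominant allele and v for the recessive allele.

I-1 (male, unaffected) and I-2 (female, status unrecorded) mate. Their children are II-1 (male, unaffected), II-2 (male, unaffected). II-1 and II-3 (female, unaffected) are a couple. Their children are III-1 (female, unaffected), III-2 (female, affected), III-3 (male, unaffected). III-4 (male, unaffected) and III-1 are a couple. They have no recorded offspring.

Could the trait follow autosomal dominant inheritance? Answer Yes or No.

Under autosomal dominant, III-2 (affected, female) cannot arise from II-1 (unaffected) × II-3 (unaffected).

No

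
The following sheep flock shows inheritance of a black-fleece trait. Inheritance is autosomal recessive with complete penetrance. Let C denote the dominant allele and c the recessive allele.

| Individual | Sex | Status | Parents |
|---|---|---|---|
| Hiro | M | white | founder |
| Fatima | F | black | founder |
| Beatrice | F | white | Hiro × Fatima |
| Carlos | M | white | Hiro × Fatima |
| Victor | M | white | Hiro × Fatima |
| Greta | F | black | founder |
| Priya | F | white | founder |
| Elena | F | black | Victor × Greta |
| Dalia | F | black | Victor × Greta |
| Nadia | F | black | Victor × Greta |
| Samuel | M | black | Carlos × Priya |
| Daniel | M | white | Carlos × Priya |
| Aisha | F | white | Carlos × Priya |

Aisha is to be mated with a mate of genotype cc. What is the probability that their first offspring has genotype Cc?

Carlos is white so carries C and received c from Fatima (cc), so Carlos is Cc.
Priya is white so carries C and passed c to Samuel (cc), so Priya is Cc.
Aisha is a white offspring of Carlos (Cc) × Priya (Cc), whose cross gives 1/4 CC : 1/2 Cc : 1/4 cc; conditioning on being white, Aisha is CC with probability 1/3, Cc with probability 2/3.
Summing over parental genotype combinations, P(offspring has genotype Cc) = 1/3·1 + 2/3·1/2 = 2/3.

2/3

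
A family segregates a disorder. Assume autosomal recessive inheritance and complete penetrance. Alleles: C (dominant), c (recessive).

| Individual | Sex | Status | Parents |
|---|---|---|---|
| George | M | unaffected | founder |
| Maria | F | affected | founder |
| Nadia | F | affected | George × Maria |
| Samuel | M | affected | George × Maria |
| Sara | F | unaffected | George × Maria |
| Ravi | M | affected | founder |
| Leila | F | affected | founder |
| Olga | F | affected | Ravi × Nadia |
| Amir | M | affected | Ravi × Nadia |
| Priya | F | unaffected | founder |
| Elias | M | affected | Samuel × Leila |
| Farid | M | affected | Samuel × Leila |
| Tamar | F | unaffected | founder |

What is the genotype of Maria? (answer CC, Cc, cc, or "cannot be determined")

Maria is affected, so Maria is cc.

cc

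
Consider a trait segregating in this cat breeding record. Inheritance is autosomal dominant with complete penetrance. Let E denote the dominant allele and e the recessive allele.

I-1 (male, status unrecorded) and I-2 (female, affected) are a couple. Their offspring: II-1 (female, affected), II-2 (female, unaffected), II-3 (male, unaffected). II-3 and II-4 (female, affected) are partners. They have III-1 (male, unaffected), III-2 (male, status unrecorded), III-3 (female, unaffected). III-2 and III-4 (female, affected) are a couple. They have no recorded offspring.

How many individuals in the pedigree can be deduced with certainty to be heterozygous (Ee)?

2

Obligate heterozygotes: I-2 is affected so carries E and passed e to II-2 (ee), so I-2 is Ee; II-4 is affected so carries E and passed e to III-1 (ee), so II-4 is Ee.
Every other individual is either homozygous by phenotype or has at least one consistent homozygous assignment, so the count is 2.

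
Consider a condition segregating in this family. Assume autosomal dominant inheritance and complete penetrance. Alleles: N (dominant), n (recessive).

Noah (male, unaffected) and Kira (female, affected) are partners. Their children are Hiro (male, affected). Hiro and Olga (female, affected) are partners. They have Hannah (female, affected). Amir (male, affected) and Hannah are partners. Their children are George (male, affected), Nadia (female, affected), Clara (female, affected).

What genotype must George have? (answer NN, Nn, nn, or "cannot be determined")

George's phenotype allows NN or Nn, and no parent or child forces a single allele at both positions; consistent genotype assignments exist with George as NN or Nn.

cannot be determined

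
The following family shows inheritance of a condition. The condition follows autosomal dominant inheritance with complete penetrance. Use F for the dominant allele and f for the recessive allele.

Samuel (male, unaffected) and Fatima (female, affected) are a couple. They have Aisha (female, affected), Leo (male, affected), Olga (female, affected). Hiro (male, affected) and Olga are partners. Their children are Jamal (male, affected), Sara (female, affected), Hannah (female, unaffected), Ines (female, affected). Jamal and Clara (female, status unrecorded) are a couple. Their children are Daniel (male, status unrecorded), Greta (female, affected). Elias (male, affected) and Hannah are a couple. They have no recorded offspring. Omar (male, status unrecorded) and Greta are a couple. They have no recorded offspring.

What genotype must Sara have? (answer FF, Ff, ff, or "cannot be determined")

Sara's phenotype allows FF or Ff, and no parent or child forces a single allele at both positions; consistent genotype assignments exist with Sara as FF or Ff.

cannot be determined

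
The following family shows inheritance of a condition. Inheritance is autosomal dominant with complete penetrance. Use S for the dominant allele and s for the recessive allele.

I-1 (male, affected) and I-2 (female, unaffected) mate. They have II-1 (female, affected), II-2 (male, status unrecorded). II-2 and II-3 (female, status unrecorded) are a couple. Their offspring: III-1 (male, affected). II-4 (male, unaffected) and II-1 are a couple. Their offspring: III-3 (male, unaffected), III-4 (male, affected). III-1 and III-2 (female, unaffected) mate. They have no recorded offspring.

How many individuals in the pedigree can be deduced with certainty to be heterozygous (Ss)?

2

Obligate heterozygotes: II-1 is affected so carries S and received s from I-2 (ss), so II-1 is Ss; III-4 is affected so carries S and received s from II-4 (ss), so III-4 is Ss.
Every other individual is either homozygous by phenotype or has at least one consistent homozygous assignment, so the count is 2.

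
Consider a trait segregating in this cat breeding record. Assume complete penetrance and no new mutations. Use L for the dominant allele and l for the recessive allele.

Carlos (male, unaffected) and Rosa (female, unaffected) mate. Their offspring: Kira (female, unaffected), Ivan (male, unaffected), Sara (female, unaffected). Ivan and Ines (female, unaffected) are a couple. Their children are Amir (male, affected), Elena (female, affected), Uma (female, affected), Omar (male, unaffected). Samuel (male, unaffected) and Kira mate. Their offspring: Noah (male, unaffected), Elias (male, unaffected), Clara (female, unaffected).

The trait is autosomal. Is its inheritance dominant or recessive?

Ivan and Ines are both unaffected yet have an affected child Amir. Under dominance, an affected child requires at least one affected parent, so the trait cannot be dominant.

recessive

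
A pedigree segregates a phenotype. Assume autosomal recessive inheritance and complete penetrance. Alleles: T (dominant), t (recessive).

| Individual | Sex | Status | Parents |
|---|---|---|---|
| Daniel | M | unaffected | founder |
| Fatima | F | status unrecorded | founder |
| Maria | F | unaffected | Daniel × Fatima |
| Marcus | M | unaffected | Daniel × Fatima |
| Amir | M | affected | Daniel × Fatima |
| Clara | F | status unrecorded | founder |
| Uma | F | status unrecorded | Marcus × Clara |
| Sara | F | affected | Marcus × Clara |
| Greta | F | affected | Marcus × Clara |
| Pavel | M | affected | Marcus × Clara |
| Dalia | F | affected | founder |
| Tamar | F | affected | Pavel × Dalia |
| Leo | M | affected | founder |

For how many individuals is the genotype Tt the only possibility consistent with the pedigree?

Obligate heterozygotes: Daniel is unaffected so carries T and passed t to Amir (tt), so Daniel is Tt; Marcus is unaffected so carries T and passed t to Sara (tt), so Marcus is Tt.
Every other individual is either homozygous by phenotype or has at least one consistent homozygous assignment, so the count is 2.

2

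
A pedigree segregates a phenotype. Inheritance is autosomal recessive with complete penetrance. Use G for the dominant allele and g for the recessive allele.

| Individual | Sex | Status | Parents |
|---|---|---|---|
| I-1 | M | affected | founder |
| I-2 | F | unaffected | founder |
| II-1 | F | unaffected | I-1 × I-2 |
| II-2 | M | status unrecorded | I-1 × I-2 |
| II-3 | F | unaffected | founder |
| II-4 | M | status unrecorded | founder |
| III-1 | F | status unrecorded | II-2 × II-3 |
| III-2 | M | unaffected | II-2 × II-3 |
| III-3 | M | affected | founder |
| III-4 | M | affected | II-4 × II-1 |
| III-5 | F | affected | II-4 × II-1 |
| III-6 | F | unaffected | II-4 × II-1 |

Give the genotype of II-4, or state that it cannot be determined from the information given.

II-4's phenotype is unrecorded, and no parent or child forces a single allele at both positions; consistent genotype assignments exist with II-4 as Gg or gg.

cannot be determined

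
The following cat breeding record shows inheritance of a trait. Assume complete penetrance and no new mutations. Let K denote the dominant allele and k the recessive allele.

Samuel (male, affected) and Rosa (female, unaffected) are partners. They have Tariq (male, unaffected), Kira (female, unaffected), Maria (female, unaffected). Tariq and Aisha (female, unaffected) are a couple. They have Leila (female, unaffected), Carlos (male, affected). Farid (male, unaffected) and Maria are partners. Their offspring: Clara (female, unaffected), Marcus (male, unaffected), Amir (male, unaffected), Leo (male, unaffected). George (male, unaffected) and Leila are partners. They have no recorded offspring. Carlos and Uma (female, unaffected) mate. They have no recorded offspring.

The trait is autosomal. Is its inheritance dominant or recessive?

Tariq and Aisha are both unaffected yet have an affected child Carlos. Under dominance, an affected child requires at least one affected parent, so the trait cannot be dominant.

recessive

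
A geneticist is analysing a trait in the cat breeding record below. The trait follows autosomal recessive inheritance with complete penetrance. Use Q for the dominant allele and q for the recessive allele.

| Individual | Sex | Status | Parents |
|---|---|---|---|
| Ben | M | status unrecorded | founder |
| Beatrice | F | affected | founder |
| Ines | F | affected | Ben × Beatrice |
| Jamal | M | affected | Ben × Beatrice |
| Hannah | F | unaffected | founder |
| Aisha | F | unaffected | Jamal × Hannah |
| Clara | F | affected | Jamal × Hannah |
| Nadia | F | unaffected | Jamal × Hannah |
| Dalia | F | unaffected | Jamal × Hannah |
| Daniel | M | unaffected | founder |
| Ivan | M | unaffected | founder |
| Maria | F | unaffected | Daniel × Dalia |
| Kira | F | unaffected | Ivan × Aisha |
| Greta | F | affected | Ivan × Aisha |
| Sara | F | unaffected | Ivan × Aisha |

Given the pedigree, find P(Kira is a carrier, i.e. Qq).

2/3

Ivan is unaffected so carries Q and passed q to Greta (qq), so Ivan is Qq.
Aisha is unaffected so carries Q and received q from Jamal (qq), so Aisha is Qq.
Their cross gives offspring ratios 1/4 QQ : 1/2 Qq : 1/4 qq. Conditioning on Kira being unaffected, P(Qq) = 1/2 / 3/4 = 2/3.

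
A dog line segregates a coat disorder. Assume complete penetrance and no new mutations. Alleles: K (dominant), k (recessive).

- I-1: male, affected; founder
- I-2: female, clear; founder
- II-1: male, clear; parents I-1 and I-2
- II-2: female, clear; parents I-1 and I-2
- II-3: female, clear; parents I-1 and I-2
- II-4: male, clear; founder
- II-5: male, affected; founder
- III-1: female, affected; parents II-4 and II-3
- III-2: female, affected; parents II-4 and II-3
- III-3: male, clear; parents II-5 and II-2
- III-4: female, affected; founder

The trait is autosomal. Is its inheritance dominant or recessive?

recessive

II-4 and II-3 are both clear yet have an affected child III-1. Under dominance, an affected child requires at least one affected parent, so the trait cannot be dominant.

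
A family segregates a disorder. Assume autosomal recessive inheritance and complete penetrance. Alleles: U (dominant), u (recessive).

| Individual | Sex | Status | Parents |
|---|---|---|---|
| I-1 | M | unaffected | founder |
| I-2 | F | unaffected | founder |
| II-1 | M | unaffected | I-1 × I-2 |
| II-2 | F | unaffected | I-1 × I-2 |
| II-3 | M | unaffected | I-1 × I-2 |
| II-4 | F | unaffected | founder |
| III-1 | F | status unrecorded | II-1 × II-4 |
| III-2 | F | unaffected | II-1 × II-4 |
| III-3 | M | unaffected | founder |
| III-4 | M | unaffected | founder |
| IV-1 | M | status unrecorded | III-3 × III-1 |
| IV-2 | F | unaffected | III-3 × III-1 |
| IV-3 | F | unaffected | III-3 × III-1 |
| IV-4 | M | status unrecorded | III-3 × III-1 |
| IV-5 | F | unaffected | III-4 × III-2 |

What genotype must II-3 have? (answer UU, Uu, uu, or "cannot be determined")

II-3's phenotype allows UU or Uu, and no parent or child forces a single allele at both positions; consistent genotype assignments exist with II-3 as UU or Uu.

cannot be determined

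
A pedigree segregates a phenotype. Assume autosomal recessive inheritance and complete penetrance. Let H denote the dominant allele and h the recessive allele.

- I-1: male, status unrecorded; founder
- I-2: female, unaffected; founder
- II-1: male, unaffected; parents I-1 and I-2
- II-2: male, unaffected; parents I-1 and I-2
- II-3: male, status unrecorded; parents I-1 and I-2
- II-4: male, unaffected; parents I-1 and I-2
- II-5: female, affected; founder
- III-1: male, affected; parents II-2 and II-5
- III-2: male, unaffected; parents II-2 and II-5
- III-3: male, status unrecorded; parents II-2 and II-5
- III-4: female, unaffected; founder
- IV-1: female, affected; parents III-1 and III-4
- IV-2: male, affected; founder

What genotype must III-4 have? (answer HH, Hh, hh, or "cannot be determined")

Hh

From phenotype alone, III-4 is HH or Hh.
III-4 is unaffected so carries H and passed h to IV-1 (hh), so III-4 is Hh.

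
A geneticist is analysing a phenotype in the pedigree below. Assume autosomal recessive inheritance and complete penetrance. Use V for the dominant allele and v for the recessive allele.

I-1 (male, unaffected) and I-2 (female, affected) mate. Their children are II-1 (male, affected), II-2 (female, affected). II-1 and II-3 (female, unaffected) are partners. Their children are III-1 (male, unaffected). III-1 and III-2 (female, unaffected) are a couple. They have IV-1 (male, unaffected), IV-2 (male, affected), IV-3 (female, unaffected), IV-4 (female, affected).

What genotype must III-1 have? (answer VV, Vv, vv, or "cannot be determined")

From phenotype alone, III-1 is VV or Vv.
III-1 is unaffected so carries V and received v from II-1 (vv), so III-1 is Vv.

Vv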